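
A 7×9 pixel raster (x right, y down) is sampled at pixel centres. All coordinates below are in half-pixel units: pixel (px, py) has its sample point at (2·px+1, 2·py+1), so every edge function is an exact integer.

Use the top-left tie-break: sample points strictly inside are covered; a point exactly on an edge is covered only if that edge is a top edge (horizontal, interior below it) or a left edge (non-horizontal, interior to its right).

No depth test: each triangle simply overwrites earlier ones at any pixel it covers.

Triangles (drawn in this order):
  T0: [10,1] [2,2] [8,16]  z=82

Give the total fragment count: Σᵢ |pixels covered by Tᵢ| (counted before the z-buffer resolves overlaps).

T0:
  2·area = 118  (B↔C swapped to make it positive)
  edge (10, 1)→(8, 16): d=(-2,15) right/bottom  bias=-1
  edge (8, 16)→(2, 2): d=(-6,-14) top-left  bias=+0
  edge (2, 2)→(10, 1): d=(8,-1) top-left  bias=+0
    (1,1)@(3, 3): e=[101,8,9] → #
    (2,1)@(5, 3): e=[71,36,11] → #
    (3,1)@(7, 3): e=[41,64,13] → #
    (4,1)@(9, 3): e=[11,92,15] → #
    (5,1)@(11, 3): e=[-19,120,17] → ·
    (1,2)@(3, 5): e=[97,-4,25] → ·
    (2,2)@(5, 5): e=[67,24,27] → #
    (5,2)@(11, 5): e=[-23,108,33] → ·
    (2,3)@(5, 7): e=[63,12,43] → #
    (5,3)@(11, 7): e=[-27,96,49] → ·
    (2,4)@(5, 9): e=[59,0,59] → #  [on edge]
    (4,4)@(9, 9): e=[-1,56,63] → ·
  covered (14 px):
    · · · · · · ·
    · # # # # · ·
    · · # # # · ·
    · · # # # · ·
    · · # # · · ·
    · · · # · · ·
    · · · # · · ·
    · · · · · · ·
    · · · · · · ·

Final: 14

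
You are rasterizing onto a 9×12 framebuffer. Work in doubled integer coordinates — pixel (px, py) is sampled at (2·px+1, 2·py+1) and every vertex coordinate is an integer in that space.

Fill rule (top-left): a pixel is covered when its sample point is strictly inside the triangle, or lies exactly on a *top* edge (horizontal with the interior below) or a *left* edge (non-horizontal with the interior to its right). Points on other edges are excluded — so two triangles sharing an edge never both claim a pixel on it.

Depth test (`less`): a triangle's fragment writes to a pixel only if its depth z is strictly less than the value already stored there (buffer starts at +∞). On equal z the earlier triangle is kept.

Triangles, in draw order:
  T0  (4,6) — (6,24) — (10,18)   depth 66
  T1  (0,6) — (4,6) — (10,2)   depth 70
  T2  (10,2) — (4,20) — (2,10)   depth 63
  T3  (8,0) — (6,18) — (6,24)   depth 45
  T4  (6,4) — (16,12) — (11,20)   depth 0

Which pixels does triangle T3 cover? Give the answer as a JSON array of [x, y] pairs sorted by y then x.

T0:
  2·area = 84  (B↔C swapped to make it positive)
  edge (4, 6)→(10, 18): d=(6,12) right/bottom  bias=-1
  edge (10, 18)→(6, 24): d=(-4,6) right/bottom  bias=-1
  edge (6, 24)→(4, 6): d=(-2,-18) top-left  bias=+0
    (2,4)@(5, 9): e=[6,66,12] → X
    (3,4)@(7, 9): e=[-18,54,48] → .
    (2,5)@(5, 11): e=[18,58,8] → X
    (3,5)@(7, 11): e=[-6,46,44] → .
    (2,6)@(5, 13): e=[30,50,4] → X
    (3,6)@(7, 13): e=[6,38,40] → X
    (4,6)@(9, 13): e=[-18,26,76] → .
    (2,7)@(5, 15): e=[42,42,0] → X  [on edge]
    (4,7)@(9, 15): e=[-6,18,72] → .
    (2,8)@(5, 17): e=[54,34,-4] → .
    (3,8)@(7, 17): e=[30,22,32] → X
    (4,8)@(9, 17): e=[6,10,68] → X
  covered (11 px):
    . . . . . . . . .
    . . . . . . . . .
    . . . . . . . . .
    . . . . . . . . .
    . . X . . . . . .
    . . X . . . . . .
    . . X X . . . . .
    . . X X . . . . .
    . . . X X . . . .
    . . . X X . . . .
    . . . X . . . . .
    . . . . . . . . .
T1:
  2·area = 16  (B↔C swapped to make it positive)
  edge (0, 6)→(10, 2): d=(10,-4) top-left  bias=+0
  edge (10, 2)→(4, 6): d=(-6,4) right/bottom  bias=-1
  edge (4, 6)→(0, 6): d=(-4,0) right/bottom  bias=-1
    (1,2)@(3, 5): e=[2,10,4] → X
    (2,2)@(5, 5): e=[10,2,4] → X
    (3,2)@(7, 5): e=[18,-6,4] → .
    (1,3)@(3, 7): e=[22,-2,-4] → .
    (2,3)@(5, 7): e=[30,-10,-4] → .
  covered (2 px):
    . . . . . . . . .
    . . . . . . . . .
    . X X . . . . . .
    . . . . . . . . .
    . . . . . . . . .
    . . . . . . . . .
    . . . . . . . . .
    . . . . . . . . .
    . . . . . . . . .
    . . . . . . . . .
    . . . . . . . . .
    . . . . . . . . .
T2:
  2·area = 96
  edge (10, 2)→(4, 20): d=(-6,18) right/bottom  bias=-1
  edge (4, 20)→(2, 10): d=(-2,-10) top-left  bias=+0
  edge (2, 10)→(10, 2): d=(8,-8) top-left  bias=+0
    (5,0)@(11, 1): e=[-12,108,0] → .  [on edge]
    (4,1)@(9, 3): e=[12,84,0] → X  [on edge]
    (5,1)@(11, 3): e=[-24,104,16] → .
    (0,2)@(1, 5): e=[144,0,-48] → .  [on edge]
    (3,2)@(7, 5): e=[36,60,0] → X  [on edge]
    (4,2)@(9, 5): e=[0,80,16] → .  [on edge]
    (2,3)@(5, 7): e=[60,36,0] → X  [on edge]
    (4,3)@(9, 7): e=[-12,76,32] → .
    (1,4)@(3, 9): e=[84,12,0] → X  [on edge]
    (4,4)@(9, 9): e=[-24,72,48] → .
    (0,5)@(1, 11): e=[108,-12,0] → .  [on edge]
    (1,5)@(3, 11): e=[72,8,16] → X
    (3,5)@(7, 11): e=[0,48,48] → .  [on edge]
    (1,7)@(3, 15): e=[48,0,48] → X  [on edge]
    (2,8)@(5, 17): e=[0,16,80] → .  [on edge]
    (1,11)@(3, 23): e=[0,-16,112] → .  [on edge]
  covered (13 px):
    . . . . . . . . .
    . . . . X . . . .
    . . . X . . . . .
    . . X X . . . . .
    . X X X . . . . .
    . X X . . . . . .
    . X X . . . . . .
    . X X . . . . . .
    . . . . . . . . .
    . . . . . . . . .
    . . . . . . . . .
    . . . . . . . . .
T3:
  2·area = 12  (B↔C swapped to make it positive)
  edge (8, 0)→(6, 24): d=(-2,24) right/bottom  bias=-1
  edge (6, 24)→(6, 18): d=(0,-6) top-left  bias=+0
  edge (6, 18)→(8, 0): d=(2,-18) top-left  bias=+0
    (3,4)@(7, 9): e=[6,6,0] → X  [on edge]
    (4,4)@(9, 9): e=[-42,18,36] → .
    (3,5)@(7, 11): e=[2,6,4] → X
    (4,5)@(9, 11): e=[-46,18,40] → .
    (3,6)@(7, 13): e=[-2,6,8] → .
  covered (2 px):
    . . . . . . . . .
    . . . . . . . . .
    . . . . . . . . .
    . . . . . . . . .
    . . . X . . . . .
    . . . X . . . . .
    . . . . . . . . .
    . . . . . . . . .
    . . . . . . . . .
    . . . . . . . . .
    . . . . . . . . .
    . . . . . . . . .
T4:
  2·area = 120
  edge (6, 4)→(16, 12): d=(10,8) right/bottom  bias=-1
  edge (16, 12)→(11, 20): d=(-5,8) right/bottom  bias=-1
  edge (11, 20)→(6, 4): d=(-5,-16) top-left  bias=+0
    (3,2)@(7, 5): e=[2,107,11] → X
    (4,2)@(9, 5): e=[-14,91,43] → .
    (3,3)@(7, 7): e=[22,97,1] → X
    (4,3)@(9, 7): e=[6,81,33] → X
    (5,3)@(11, 7): e=[-10,65,65] → .
    (3,4)@(7, 9): e=[42,87,-9] → .
    (4,4)@(9, 9): e=[26,71,23] → X
    (5,4)@(11, 9): e=[10,55,55] → X
    (6,4)@(13, 9): e=[-6,39,87] → .
    (4,5)@(9, 11): e=[46,61,13] → X
    (6,5)@(13, 11): e=[14,29,77] → X
    (7,5)@(15, 11): e=[-2,13,109] → .
  covered (16 px):
    . . . . . . . . .
    . . . . . . . . .
    . . . X . . . . .
    . . . X X . . . .
    . . . . X X . . .
    . . . . X X X . .
    . . . . X X X X .
    . . . . . X X . .
    . . . . . X . . .
    . . . . . X . . .
    . . . . . . . . .
    . . . . . . . . .

Result: [[3,4],[3,5]]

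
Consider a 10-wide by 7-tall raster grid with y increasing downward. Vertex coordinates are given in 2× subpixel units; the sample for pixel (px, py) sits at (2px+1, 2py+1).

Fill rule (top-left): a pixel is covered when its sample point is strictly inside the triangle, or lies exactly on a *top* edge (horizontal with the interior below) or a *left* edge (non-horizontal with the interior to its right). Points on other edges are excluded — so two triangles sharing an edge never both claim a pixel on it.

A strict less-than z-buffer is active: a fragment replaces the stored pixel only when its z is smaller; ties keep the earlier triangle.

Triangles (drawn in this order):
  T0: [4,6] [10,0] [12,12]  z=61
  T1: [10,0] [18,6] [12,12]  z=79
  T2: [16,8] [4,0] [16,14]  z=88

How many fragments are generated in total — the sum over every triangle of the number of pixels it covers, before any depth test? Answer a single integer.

T0:
  2·area = 84
  edge (4, 6)→(10, 0): d=(6,-6) top-left  bias=+0
  edge (10, 0)→(12, 12): d=(2,12) right/bottom  bias=-1
  edge (12, 12)→(4, 6): d=(-8,-6) top-left  bias=+0
    (4,0)@(9, 1): e=[0,14,70] → #  [on edge]
    (5,0)@(11, 1): e=[12,-10,82] → ·
    (3,1)@(7, 3): e=[0,42,42] → #  [on edge]
    (5,1)@(11, 3): e=[24,-6,66] → ·
    (2,2)@(5, 5): e=[0,70,14] → #  [on edge]
    (5,2)@(11, 5): e=[36,-2,50] → ·
    (1,3)@(3, 7): e=[0,98,-14] → ·  [on edge]
    (2,3)@(5, 7): e=[12,74,-2] → ·
    (3,3)@(7, 7): e=[24,50,10] → #
    (5,3)@(11, 7): e=[48,2,34] → #
    (6,3)@(13, 7): e=[60,-22,46] → ·
    (0,4)@(1, 9): e=[0,126,-42] → ·  [on edge]
  covered (12 px):
    · · · · # · · · · ·
    · · · # # · · · · ·
    · · # # # · · · · ·
    · · · # # # · · · ·
    · · · · # # · · · ·
    · · · · · # · · · ·
    · · · · · · · · · ·
T1:
  2·area = 84
  edge (10, 0)→(18, 6): d=(8,6) right/bottom  bias=-1
  edge (18, 6)→(12, 12): d=(-6,6) right/bottom  bias=-1
  edge (12, 12)→(10, 0): d=(-2,-12) top-left  bias=+0
    (5,0)@(11, 1): e=[2,72,10] → #
    (6,0)@(13, 1): e=[-10,60,34] → ·
    (5,1)@(11, 3): e=[18,60,6] → #
    (6,1)@(13, 3): e=[6,48,30] → #
    (7,1)@(15, 3): e=[-6,36,54] → ·
    (5,2)@(11, 5): e=[34,48,2] → #
    (7,2)@(15, 5): e=[10,24,50] → #
    (8,2)@(17, 5): e=[-2,12,74] → ·
    (9,2)@(19, 5): e=[-14,0,98] → ·  [on edge]
    (5,3)@(11, 7): e=[50,36,-2] → ·
    (6,3)@(13, 7): e=[38,24,22] → #
    (8,3)@(17, 7): e=[14,0,70] → ·  [on edge]
    (7,4)@(15, 9): e=[42,0,42] → ·  [on edge]
    (6,5)@(13, 11): e=[70,0,14] → ·  [on edge]
    (5,6)@(11, 13): e=[98,0,-14] → ·  [on edge]
  covered (9 px):
    · · · · · # · · · ·
    · · · · · # # · · ·
    · · · · · # # # · ·
    · · · · · · # # · ·
    · · · · · · # · · ·
    · · · · · · · · · ·
    · · · · · · · · · ·
T2:
  2·area = 72  (B↔C swapped to make it positive)
  edge (16, 8)→(16, 14): d=(0,6) right/bottom  bias=-1
  edge (16, 14)→(4, 0): d=(-12,-14) top-left  bias=+0
  edge (4, 0)→(16, 8): d=(12,8) right/bottom  bias=-1
    (2,0)@(5, 1): e=[66,2,4] → #
    (3,0)@(7, 1): e=[54,30,-12] → ·
    (2,1)@(5, 3): e=[66,-22,28] → ·
    (3,1)@(7, 3): e=[54,6,12] → #
    (4,1)@(9, 3): e=[42,34,-4] → ·
    (3,2)@(7, 5): e=[54,-18,36] → ·
    (4,2)@(9, 5): e=[42,10,20] → #
    (5,2)@(11, 5): e=[30,38,4] → #
    (6,2)@(13, 5): e=[18,66,-12] → ·
    (4,3)@(9, 7): e=[42,-14,44] → ·
    (5,3)@(11, 7): e=[30,14,28] → #
    (6,3)@(13, 7): e=[18,42,12] → #
  covered (9 px):
    · · # · · · · · · ·
    · · · # · · · · · ·
    · · · · # # · · · ·
    · · · · · # # · · ·
    · · · · · · # # · ·
    · · · · · · · # · ·
    · · · · · · · · · ·

Result: 30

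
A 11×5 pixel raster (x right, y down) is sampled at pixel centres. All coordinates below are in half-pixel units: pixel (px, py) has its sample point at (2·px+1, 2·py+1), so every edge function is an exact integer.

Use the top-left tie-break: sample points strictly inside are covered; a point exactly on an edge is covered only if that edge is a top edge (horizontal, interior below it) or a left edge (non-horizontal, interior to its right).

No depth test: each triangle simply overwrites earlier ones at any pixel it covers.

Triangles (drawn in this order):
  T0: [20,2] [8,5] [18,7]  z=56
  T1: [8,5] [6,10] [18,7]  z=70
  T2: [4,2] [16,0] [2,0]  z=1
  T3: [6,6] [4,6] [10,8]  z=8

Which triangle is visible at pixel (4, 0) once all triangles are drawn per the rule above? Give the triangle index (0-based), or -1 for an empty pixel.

T0:
  2·area = 54  (B↔C swapped to make it positive)
  edge (20, 2)→(18, 7): d=(-2,5) right/bottom  bias=-1
  edge (18, 7)→(8, 5): d=(-10,-2) top-left  bias=+0
  edge (8, 5)→(20, 2): d=(12,-3) top-left  bias=+0
    (8,1)@(17, 3): e=[13,38,3] → X
    (9,1)@(19, 3): e=[3,42,9] → X
    (10,1)@(21, 3): e=[-7,46,15] → .
    (4,2)@(9, 5): e=[49,2,3] → X
    (5,2)@(11, 5): e=[39,6,9] → X
    (6,2)@(13, 5): e=[29,10,15] → X
    (7,2)@(15, 5): e=[19,14,21] → X
    (9,2)@(19, 5): e=[-1,22,33] → .
    (4,3)@(9, 7): e=[45,-18,27] → .
    (5,3)@(11, 7): e=[35,-14,33] → .
    (6,3)@(13, 7): e=[25,-10,39] → .
    (7,3)@(15, 7): e=[15,-6,45] → .
  covered (7 px):
    . . . . . . . . . . .
    . . . . . . . . X X .
    . . . . X X X X X . .
    . . . . . . . . . . .
    . . . . . . . . . . .
T1:
  2·area = 54  (B↔C swapped to make it positive)
  edge (8, 5)→(18, 7): d=(10,2) right/bottom  bias=-1
  edge (18, 7)→(6, 10): d=(-12,3) right/bottom  bias=-1
  edge (6, 10)→(8, 5): d=(2,-5) top-left  bias=+0
    (4,3)@(9, 7): e=[18,27,9] → X
    (5,3)@(11, 7): e=[14,21,19] → X
    (6,3)@(13, 7): e=[10,15,29] → X
    (7,3)@(15, 7): e=[6,9,39] → X
    (8,3)@(17, 7): e=[2,3,49] → X
    (9,3)@(19, 7): e=[-2,-3,59] → .
    (3,4)@(7, 9): e=[42,9,3] → X
    (5,4)@(11, 9): e=[34,-3,23] → .
    (6,4)@(13, 9): e=[30,-9,33] → .
    (7,4)@(15, 9): e=[26,-15,43] → .
    (8,4)@(17, 9): e=[22,-21,53] → .
  covered (7 px):
    . . . . . . . . . . .
    . . . . . . . . . . .
    . . . . . . . . . . .
    . . . . X X X X X . .
    . . . X X . . . . . .
T2:
  2·area = 28  (B↔C swapped to make it positive)
  edge (4, 2)→(2, 0): d=(-2,-2) top-left  bias=+0
  edge (2, 0)→(16, 0): d=(14,0) top-left  bias=+0
  edge (16, 0)→(4, 2): d=(-12,2) right/bottom  bias=-1
    (1,0)@(3, 1): e=[0,14,14] → X  [on edge]
    (2,0)@(5, 1): e=[4,14,10] → X
    (3,0)@(7, 1): e=[8,14,6] → X
    (4,0)@(9, 1): e=[12,14,2] → X
    (5,0)@(11, 1): e=[16,14,-2] → .
    (1,1)@(3, 3): e=[-4,42,-10] → .
    (2,1)@(5, 3): e=[0,42,-14] → .  [on edge]
    (3,1)@(7, 3): e=[4,42,-18] → .
    (4,1)@(9, 3): e=[8,42,-22] → .
    (3,2)@(7, 5): e=[0,70,-42] → .  [on edge]
    (4,3)@(9, 7): e=[0,98,-70] → .  [on edge]
    (5,4)@(11, 9): e=[0,126,-98] → .  [on edge]
  covered (4 px):
    . X X X X . . . . . .
    . . . . . . . . . . .
    . . . . . . . . . . .
    . . . . . . . . . . .
    . . . . . . . . . . .
T3:
  2·area = 4  (B↔C swapped to make it positive)
  edge (6, 6)→(10, 8): d=(4,2) right/bottom  bias=-1
  edge (10, 8)→(4, 6): d=(-6,-2) top-left  bias=+0
  edge (4, 6)→(6, 6): d=(2,0) top-left  bias=+0
    (0,2)@(1, 5): e=[6,0,-2] → .  [on edge]
    (3,3)@(7, 7): e=[2,0,2] → X  [on edge]
    (4,3)@(9, 7): e=[-2,4,2] → .
    (3,4)@(7, 9): e=[10,-12,6] → .
    (6,4)@(13, 9): e=[-2,0,6] → .  [on edge]
  covered (1 px):
    . . . . . . . . . . .
    . . . . . . . . . . .
    . . . . . . . . . . .
    . . . X . . . . . . .
    . . . . . . . . . . .

Z-buffer (winner per pixel, '.' = empty):
  . 2 2 2 2 . . . . . .
  . . . . . . . . 0 0 .
  . . . . 0 0 0 0 0 . .
  . . . 3 1 1 1 1 1 . .
  . . . 1 1 . . . . . .

Answer: 2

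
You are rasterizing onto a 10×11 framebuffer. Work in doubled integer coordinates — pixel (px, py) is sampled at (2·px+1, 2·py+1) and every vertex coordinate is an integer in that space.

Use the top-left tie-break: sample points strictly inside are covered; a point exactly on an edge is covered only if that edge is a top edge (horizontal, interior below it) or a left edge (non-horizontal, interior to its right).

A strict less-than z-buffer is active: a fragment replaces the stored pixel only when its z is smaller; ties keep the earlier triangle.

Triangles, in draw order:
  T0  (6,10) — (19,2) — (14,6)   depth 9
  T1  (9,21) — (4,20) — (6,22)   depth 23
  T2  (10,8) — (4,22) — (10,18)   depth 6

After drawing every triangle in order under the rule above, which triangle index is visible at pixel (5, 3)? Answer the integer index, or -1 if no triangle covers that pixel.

T0:
  2·area = 12
  edge (6, 10)→(19, 2): d=(13,-8) top-left  bias=+0
  edge (19, 2)→(14, 6): d=(-5,4) right/bottom  bias=-1
  edge (14, 6)→(6, 10): d=(-8,4) right/bottom  bias=-1
    (7,2)@(15, 5): e=[7,1,4] → #
    (8,2)@(17, 5): e=[23,-7,-4] → ·
    (5,3)@(11, 7): e=[1,7,4] → #
    (6,3)@(13, 7): e=[17,-1,-4] → ·
    (7,3)@(15, 7): e=[33,-9,-12] → ·
    (5,4)@(11, 9): e=[27,-3,-12] → ·
  covered (2 px):
    · · · · · · · · · ·
    · · · · · · · · · ·
    · · · · · · · # · ·
    · · · · · # · · · ·
    · · · · · · · · · ·
    · · · · · · · · · ·
    · · · · · · · · · ·
    · · · · · · · · · ·
    · · · · · · · · · ·
    · · · · · · · · · ·
    · · · · · · · · · ·
T1:
  2·area = 8  (B↔C swapped to make it positive)
  edge (9, 21)→(6, 22): d=(-3,1) right/bottom  bias=-1
  edge (6, 22)→(4, 20): d=(-2,-2) top-left  bias=+0
  edge (4, 20)→(9, 21): d=(5,1) right/bottom  bias=-1
    (0,8)@(1, 17): e=[20,0,-12] → ·  [on edge]
    (1,9)@(3, 19): e=[12,0,-4] → ·  [on edge]
    (7,9)@(15, 19): e=[0,24,-16] → ·  [on edge]
    (2,10)@(5, 21): e=[4,0,4] → #  [on edge]
    (3,10)@(7, 21): e=[2,4,2] → #
    (4,10)@(9, 21): e=[0,8,0] → ·  [on edge]
  covered (2 px):
    · · · · · · · · · ·
    · · · · · · · · · ·
    · · · · · · · · · ·
    · · · · · · · · · ·
    · · · · · · · · · ·
    · · · · · · · · · ·
    · · · · · · · · · ·
    · · · · · · · · · ·
    · · · · · · · · · ·
    · · · · · · · · · ·
    · · # # · · · · · ·
T2:
  2·area = 60  (B↔C swapped to make it positive)
  edge (10, 8)→(10, 18): d=(0,10) right/bottom  bias=-1
  edge (10, 18)→(4, 22): d=(-6,4) right/bottom  bias=-1
  edge (4, 22)→(10, 8): d=(6,-14) top-left  bias=+0
    (6,0)@(13, 1): e=[-30,90,0] → ·  [on edge]
    (4,5)@(9, 11): e=[10,46,4] → #
    (5,5)@(11, 11): e=[-10,38,32] → ·
    (4,6)@(9, 13): e=[10,34,16] → #
    (5,6)@(11, 13): e=[-10,26,44] → ·
    (3,7)@(7, 15): e=[30,30,0] → #  [on edge]
    (5,7)@(11, 15): e=[-10,14,56] → ·
    (3,8)@(7, 17): e=[30,18,12] → #
    (5,8)@(11, 17): e=[-10,2,68] → ·
    (3,9)@(7, 19): e=[30,6,24] → #
    (4,9)@(9, 19): e=[10,-2,52] → ·
    (2,10)@(5, 21): e=[50,2,8] → #
  covered (8 px):
    · · · · · · · · · ·
    · · · · · · · · · ·
    · · · · · · · · · ·
    · · · · · · · · · ·
    · · · · · · · · · ·
    · · · · # · · · · ·
    · · · · # · · · · ·
    · · · # # · · · · ·
    · · · # # · · · · ·
    · · · # · · · · · ·
    · · # · · · · · · ·

Z-buffer (winner per pixel, '.' = empty):
  . . . . . . . . . .
  . . . . . . . . . .
  . . . . . . . 0 . .
  . . . . . 0 . . . .
  . . . . . . . . . .
  . . . . 2 . . . . .
  . . . . 2 . . . . .
  . . . 2 2 . . . . .
  . . . 2 2 . . . . .
  . . . 2 . . . . . .
  . . 2 1 . . . . . .

Answer: 0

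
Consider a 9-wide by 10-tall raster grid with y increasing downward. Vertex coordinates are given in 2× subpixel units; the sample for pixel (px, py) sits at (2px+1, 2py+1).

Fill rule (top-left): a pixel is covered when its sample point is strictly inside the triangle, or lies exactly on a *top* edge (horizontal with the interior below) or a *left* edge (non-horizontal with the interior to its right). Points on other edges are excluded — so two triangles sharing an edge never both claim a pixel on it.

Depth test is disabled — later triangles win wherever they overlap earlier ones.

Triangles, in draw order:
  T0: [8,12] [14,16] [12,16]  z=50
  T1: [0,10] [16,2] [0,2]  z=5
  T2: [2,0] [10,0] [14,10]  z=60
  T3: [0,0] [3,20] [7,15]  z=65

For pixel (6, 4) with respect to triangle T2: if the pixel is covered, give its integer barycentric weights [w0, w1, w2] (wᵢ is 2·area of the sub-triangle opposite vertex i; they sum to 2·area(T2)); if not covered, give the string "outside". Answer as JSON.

T0:
  2·area = 8
  edge (8, 12)→(14, 16): d=(6,4) right/bottom  bias=-1
  edge (14, 16)→(12, 16): d=(-2,0) right/bottom  bias=-1
  edge (12, 16)→(8, 12): d=(-4,-4) top-left  bias=+0
    (0,2)@(1, 5): e=[-14,22,0] → .  [on edge]
    (1,3)@(3, 7): e=[-10,18,0] → .  [on edge]
    (2,4)@(5, 9): e=[-6,14,0] → .  [on edge]
    (3,5)@(7, 11): e=[-2,10,0] → .  [on edge]
    (4,6)@(9, 13): e=[2,6,0] → X  [on edge]
    (5,6)@(11, 13): e=[-6,6,8] → .
    (4,7)@(9, 15): e=[14,2,-8] → .
    (5,7)@(11, 15): e=[6,2,0] → X  [on edge]
    (6,7)@(13, 15): e=[-2,2,8] → .
    (5,8)@(11, 17): e=[18,-2,-8] → .
    (6,8)@(13, 17): e=[10,-2,0] → .  [on edge]
    (7,9)@(15, 19): e=[14,-6,0] → .  [on edge]
  covered (2 px):
    . . . . . . . . .
    . . . . . . . . .
    . . . . . . . . .
    . . . . . . . . .
    . . . . . . . . .
    . . . . . . . . .
    . . . . X . . . .
    . . . . . X . . .
    . . . . . . . . .
    . . . . . . . . .
T1:
  2·area = 128  (B↔C swapped to make it positive)
  edge (0, 10)→(0, 2): d=(0,-8) top-left  bias=+0
  edge (0, 2)→(16, 2): d=(16,0) top-left  bias=+0
  edge (16, 2)→(0, 10): d=(-16,8) right/bottom  bias=-1
    (0,1)@(1, 3): e=[8,16,104] → X
    (1,1)@(3, 3): e=[24,16,88] → X
    (2,1)@(5, 3): e=[40,16,72] → X
    (3,1)@(7, 3): e=[56,16,56] → X
    (4,1)@(9, 3): e=[72,16,40] → X
    (5,1)@(11, 3): e=[88,16,24] → X
    (6,1)@(13, 3): e=[104,16,8] → X
    (7,1)@(15, 3): e=[120,16,-8] → .
    (0,2)@(1, 5): e=[8,48,72] → X
    (5,2)@(11, 5): e=[88,48,-8] → .
    (6,2)@(13, 5): e=[104,48,-24] → .
    (0,3)@(1, 7): e=[8,80,40] → X
  covered (16 px):
    . . . . . . . . .
    X X X X X X X . .
    X X X X X . . . .
    X X X . . . . . .
    X . . . . . . . .
    . . . . . . . . .
    . . . . . . . . .
    . . . . . . . . .
    . . . . . . . . .
    . . . . . . . . .
T2:
  2·area = 80
  edge (2, 0)→(10, 0): d=(8,0) top-left  bias=+0
  edge (10, 0)→(14, 10): d=(4,10) right/bottom  bias=-1
  edge (14, 10)→(2, 0): d=(-12,-10) top-left  bias=+0
    (2,0)@(5, 1): e=[8,54,18] → X
    (3,0)@(7, 1): e=[8,34,38] → X
    (4,0)@(9, 1): e=[8,14,58] → X
    (5,0)@(11, 1): e=[8,-6,78] → .
    (2,1)@(5, 3): e=[24,62,-6] → .
    (3,1)@(7, 3): e=[24,42,14] → X
    (5,1)@(11, 3): e=[24,2,54] → X
    (6,1)@(13, 3): e=[24,-18,74] → .
    (3,2)@(7, 5): e=[40,50,-10] → .
    (4,2)@(9, 5): e=[40,30,10] → X
    (6,2)@(13, 5): e=[40,-10,50] → .
    (4,3)@(9, 7): e=[56,38,-14] → .
  covered (10 px):
    . . X X X . . . .
    . . . X X X . . .
    . . . . X X . . .
    . . . . . X . . .
    . . . . . . X . .
    . . . . . . . . .
    . . . . . . . . .
    . . . . . . . . .
    . . . . . . . . .
    . . . . . . . . .
T3:
  2·area = 95  (B↔C swapped to make it positive)
  edge (0, 0)→(7, 15): d=(7,15) right/bottom  bias=-1
  edge (7, 15)→(3, 20): d=(-4,5) right/bottom  bias=-1
  edge (3, 20)→(0, 0): d=(-3,-20) top-left  bias=+0
    (0,1)@(1, 3): e=[6,78,11] → X
    (1,1)@(3, 3): e=[-24,68,51] → .
    (0,2)@(1, 5): e=[20,70,5] → X
    (1,2)@(3, 5): e=[-10,60,45] → .
    (7,2)@(15, 5): e=[-190,0,285] → .  [on edge]
    (0,3)@(1, 7): e=[34,62,-1] → .
    (1,3)@(3, 7): e=[4,52,39] → X
    (2,3)@(5, 7): e=[-26,42,79] → .
    (1,4)@(3, 9): e=[18,44,33] → X
    (2,4)@(5, 9): e=[-12,34,73] → .
    (1,5)@(3, 11): e=[32,36,27] → X
    (2,5)@(5, 11): e=[2,26,67] → X
    (3,7)@(7, 15): e=[0,0,95] → .  [on edge]
  covered (13 px):
    . . . . . . . . .
    X . . . . . . . .
    X . . . . . . . .
    . X . . . . . . .
    . X . . . . . . .
    . X X . . . . . .
    . X X . . . . . .
    . X X . . . . . .
    . X X . . . . . .
    . X . . . . . . .

Result: [6,2,72]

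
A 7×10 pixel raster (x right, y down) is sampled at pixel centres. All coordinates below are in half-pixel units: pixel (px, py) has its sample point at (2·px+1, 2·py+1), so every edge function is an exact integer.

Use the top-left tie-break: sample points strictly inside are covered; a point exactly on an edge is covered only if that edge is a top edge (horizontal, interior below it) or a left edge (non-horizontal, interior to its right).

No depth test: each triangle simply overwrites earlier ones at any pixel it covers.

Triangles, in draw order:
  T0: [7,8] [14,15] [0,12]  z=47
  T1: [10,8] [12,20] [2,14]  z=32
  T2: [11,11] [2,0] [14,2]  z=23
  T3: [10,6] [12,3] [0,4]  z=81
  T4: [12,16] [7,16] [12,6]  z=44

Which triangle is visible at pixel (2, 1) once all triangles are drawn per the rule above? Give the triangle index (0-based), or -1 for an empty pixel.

T0:
  2·area = 77
  edge (7, 8)→(14, 15): d=(7,7) right/bottom  bias=-1
  edge (14, 15)→(0, 12): d=(-14,-3) top-left  bias=+0
  edge (0, 12)→(7, 8): d=(7,-4) top-left  bias=+0
    (3,4)@(7, 9): e=[7,63,7] → █
    (4,4)@(9, 9): e=[-7,69,15] → ·
    (1,5)@(3, 11): e=[49,23,5] → █
    (2,5)@(5, 11): e=[35,29,13] → █
    (4,5)@(9, 11): e=[7,41,29] → █
    (5,5)@(11, 11): e=[-7,47,37] → ·
    (1,6)@(3, 13): e=[63,-5,19] → ·
    (2,6)@(5, 13): e=[49,1,27] → █
    (5,6)@(11, 13): e=[7,19,51] → █
    (6,6)@(13, 13): e=[-7,25,59] → ·
    (2,7)@(5, 15): e=[63,-27,41] → ·
    (3,7)@(7, 15): e=[49,-21,49] → ·
  covered (9 px):
    · · · · · · ·
    · · · · · · ·
    · · · · · · ·
    · · · · · · ·
    · · · █ · · ·
    · █ █ █ █ · ·
    · · █ █ █ █ ·
    · · · · · · ·
    · · · · · · ·
    · · · · · · ·
T1:
  2·area = 108
  edge (10, 8)→(12, 20): d=(2,12) right/bottom  bias=-1
  edge (12, 20)→(2, 14): d=(-10,-6) top-left  bias=+0
  edge (2, 14)→(10, 8): d=(8,-6) top-left  bias=+0
    (4,4)@(9, 9): e=[14,92,2] → █
    (5,4)@(11, 9): e=[-10,104,14] → ·
    (3,5)@(7, 11): e=[42,60,6] → █
    (5,5)@(11, 11): e=[-6,84,30] → ·
    (2,6)@(5, 13): e=[70,28,10] → █
    (5,6)@(11, 13): e=[-2,64,46] → ·
    (2,7)@(5, 15): e=[74,8,26] → █
    (5,7)@(11, 15): e=[2,44,62] → █
    (6,7)@(13, 15): e=[-22,56,74] → ·
    (2,8)@(5, 17): e=[78,-12,42] → ·
    (3,8)@(7, 17): e=[54,0,54] → █  [on edge]
    (6,8)@(13, 17): e=[-18,36,90] → ·
  covered (14 px):
    · · · · · · ·
    · · · · · · ·
    · · · · · · ·
    · · · · · · ·
    · · · · █ · ·
    · · · █ █ · ·
    · · █ █ █ · ·
    · · █ █ █ █ ·
    · · · █ █ █ ·
    · · · · · █ ·
T2:
  2·area = 114
  edge (11, 11)→(2, 0): d=(-9,-11) top-left  bias=+0
  edge (2, 0)→(14, 2): d=(12,2) right/bottom  bias=-1
  edge (14, 2)→(11, 11): d=(-3,9) right/bottom  bias=-1
    (1,0)@(3, 1): e=[2,10,102] → █
    (2,0)@(5, 1): e=[24,6,84] → █
    (3,0)@(7, 1): e=[46,2,66] → █
    (4,0)@(9, 1): e=[68,-2,48] → ·
    (1,1)@(3, 3): e=[-16,34,96] → ·
    (2,1)@(5, 3): e=[6,30,78] → █
    (4,1)@(9, 3): e=[50,22,42] → █
    (5,1)@(11, 3): e=[72,18,24] → █
    (6,1)@(13, 3): e=[94,14,6] → █
    (2,2)@(5, 5): e=[-12,54,72] → ·
    (3,2)@(7, 5): e=[10,50,54] → █
    (6,2)@(13, 5): e=[76,38,0] → ·  [on edge]
    (5,5)@(11, 11): e=[0,114,0] → ·  [on edge]
    (4,8)@(9, 17): e=[-76,190,0] → ·  [on edge]
  covered (14 px):
    · █ █ █ · · ·
    · · █ █ █ █ █
    · · · █ █ █ ·
    · · · · █ █ ·
    · · · · · █ ·
    · · · · · · ·
    · · · · · · ·
    · · · · · · ·
    · · · · · · ·
    · · · · · · ·
T3:
  2·area = 34  (B↔C swapped to make it positive)
  edge (10, 6)→(0, 4): d=(-10,-2) top-left  bias=+0
  edge (0, 4)→(12, 3): d=(12,-1) top-left  bias=+0
  edge (12, 3)→(10, 6): d=(-2,3) right/bottom  bias=-1
    (2,2)@(5, 5): e=[0,17,17] → █  [on edge]
    (3,2)@(7, 5): e=[4,19,11] → █
    (4,2)@(9, 5): e=[8,21,5] → █
    (5,2)@(11, 5): e=[12,23,-1] → ·
    (2,3)@(5, 7): e=[-20,41,13] → ·
    (3,3)@(7, 7): e=[-16,43,7] → ·
    (4,3)@(9, 7): e=[-12,45,1] → ·
  covered (3 px):
    · · · · · · ·
    · · · · · · ·
    · · █ █ █ · ·
    · · · · · · ·
    · · · · · · ·
    · · · · · · ·
    · · · · · · ·
    · · · · · · ·
    · · · · · · ·
    · · · · · · ·
T4:
  2·area = 50
  edge (12, 16)→(7, 16): d=(-5,0) right/bottom  bias=-1
  edge (7, 16)→(12, 6): d=(5,-10) top-left  bias=+0
  edge (12, 6)→(12, 16): d=(0,10) right/bottom  bias=-1
    (5,4)@(11, 9): e=[35,5,10] → █
    (6,4)@(13, 9): e=[35,25,-10] → ·
    (5,5)@(11, 11): e=[25,15,10] → █
    (6,5)@(13, 11): e=[25,35,-10] → ·
    (4,6)@(9, 13): e=[15,5,30] → █
    (6,6)@(13, 13): e=[15,45,-10] → ·
    (4,7)@(9, 15): e=[5,15,30] → █
    (6,7)@(13, 15): e=[5,55,-10] → ·
    (4,8)@(9, 17): e=[-5,25,30] → ·
    (5,8)@(11, 17): e=[-5,45,10] → ·
  covered (6 px):
    · · · · · · ·
    · · · · · · ·
    · · · · · · ·
    · · · · · · ·
    · · · · · █ ·
    · · · · · █ ·
    · · · · █ █ ·
    · · · · █ █ ·
    · · · · · · ·
    · · · · · · ·

Z-buffer (winner per pixel, '.' = empty):
  . 2 2 2 . . .
  . . 2 2 2 2 2
  . . 3 3 3 2 .
  . . . . 2 2 .
  . . . 0 1 4 .
  . 0 0 1 1 4 .
  . . 1 1 4 4 .
  . . 1 1 4 4 .
  . . . 1 1 1 .
  . . . . . 1 .

Result: 2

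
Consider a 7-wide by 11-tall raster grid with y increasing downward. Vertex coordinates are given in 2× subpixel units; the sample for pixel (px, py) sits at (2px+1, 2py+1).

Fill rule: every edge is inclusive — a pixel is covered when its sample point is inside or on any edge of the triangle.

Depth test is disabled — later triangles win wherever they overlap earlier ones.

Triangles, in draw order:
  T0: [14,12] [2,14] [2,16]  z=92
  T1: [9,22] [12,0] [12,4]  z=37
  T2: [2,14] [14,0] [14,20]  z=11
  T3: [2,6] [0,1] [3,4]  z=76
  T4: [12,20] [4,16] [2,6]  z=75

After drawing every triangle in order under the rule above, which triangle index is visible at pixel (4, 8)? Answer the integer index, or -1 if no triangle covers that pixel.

T0:
  2·area = 24  (B↔C swapped to make it positive)
  edge (14, 12)→(2, 16): d=(-12,4) inclusive
  edge (2, 16)→(2, 14): d=(0,-2) inclusive
  edge (2, 14)→(14, 12): d=(12,-2) inclusive
    (4,6)@(9, 13): e=[8,14,2] → #
    (5,6)@(11, 13): e=[0,18,6] → #  [on edge]
    (6,6)@(13, 13): e=[-8,22,10] → ·
    (1,7)@(3, 15): e=[8,2,14] → #
    (2,7)@(5, 15): e=[0,6,18] → #  [on edge]
    (3,7)@(7, 15): e=[-8,10,22] → ·
    (4,7)@(9, 15): e=[-16,14,26] → ·
    (5,7)@(11, 15): e=[-24,18,30] → ·
    (1,8)@(3, 17): e=[-16,2,38] → ·
    (2,8)@(5, 17): e=[-24,6,42] → ·
  covered (4 px):
    · · · · · · ·
    · · · · · · ·
    · · · · · · ·
    · · · · · · ·
    · · · · · · ·
    · · · · · · ·
    · · · · # # ·
    · # # · · · ·
    · · · · · · ·
    · · · · · · ·
    · · · · · · ·
T1:
  2·area = 12
  edge (9, 22)→(12, 0): d=(3,-22) inclusive
  edge (12, 0)→(12, 4): d=(0,4) inclusive
  edge (12, 4)→(9, 22): d=(-3,18) inclusive
    (5,4)@(11, 9): e=[5,4,3] → #
    (6,4)@(13, 9): e=[49,-4,-33] → ·
    (5,5)@(11, 11): e=[11,4,-3] → ·
  covered (1 px):
    · · · · · · ·
    · · · · · · ·
    · · · · · · ·
    · · · · · · ·
    · · · · · # ·
    · · · · · · ·
    · · · · · · ·
    · · · · · · ·
    · · · · · · ·
    · · · · · · ·
    · · · · · · ·
T2:
  2·area = 240
  edge (2, 14)→(14, 0): d=(12,-14) inclusive
  edge (14, 0)→(14, 20): d=(0,20) inclusive
  edge (14, 20)→(2, 14): d=(-12,-6) inclusive
    (6,1)@(13, 3): e=[22,20,198] → #
    (5,2)@(11, 5): e=[18,60,162] → #
    (4,3)@(9, 7): e=[14,100,126] → #
    (3,4)@(7, 9): e=[10,140,90] → #
    (2,5)@(5, 11): e=[6,180,54] → #
    (1,6)@(3, 13): e=[2,220,18] → #
    (1,7)@(3, 15): e=[26,220,-6] → ·
    (2,7)@(5, 15): e=[54,180,6] → #
    (2,8)@(5, 17): e=[78,180,-18] → ·
    (3,8)@(7, 17): e=[106,140,-6] → ·
    (4,8)@(9, 17): e=[134,100,6] → #
    (4,9)@(9, 19): e=[158,100,-18] → ·
  covered (30 px):
    · · · · · · ·
    · · · · · · #
    · · · · · # #
    · · · · # # #
    · · · # # # #
    · · # # # # #
    · # # # # # #
    · · # # # # #
    · · · · # # #
    · · · · · · #
    · · · · · · ·
T3:
  2·area = 9
  edge (2, 6)→(0, 1): d=(-2,-5) inclusive
  edge (0, 1)→(3, 4): d=(3,3) inclusive
  edge (3, 4)→(2, 6): d=(-1,2) inclusive
    (0,1)@(1, 3): e=[1,3,5] → #
    (1,1)@(3, 3): e=[11,-3,1] → ·
    (0,2)@(1, 5): e=[-3,9,3] → ·
  covered (1 px):
    · · · · · · ·
    # · · · · · ·
    · · · · · · ·
    · · · · · · ·
    · · · · · · ·
    · · · · · · ·
    · · · · · · ·
    · · · · · · ·
    · · · · · · ·
    · · · · · · ·
    · · · · · · ·
T4:
  2·area = 72
  edge (12, 20)→(4, 16): d=(-8,-4) inclusive
  edge (4, 16)→(2, 6): d=(-2,-10) inclusive
  edge (2, 6)→(12, 20): d=(10,14) inclusive
    (0,0)@(1, 1): e=[108,0,-36] → ·  [on edge]
    (1,4)@(3, 9): e=[52,4,16] → #
    (2,4)@(5, 9): e=[60,24,-12] → ·
    (1,5)@(3, 11): e=[36,0,36] → #  [on edge]
    (2,5)@(5, 11): e=[44,20,8] → #
    (3,5)@(7, 11): e=[52,40,-20] → ·
    (1,6)@(3, 13): e=[20,-4,56] → ·
    (2,6)@(5, 13): e=[28,16,28] → #
    (3,6)@(7, 13): e=[36,36,0] → #  [on edge]
    (4,6)@(9, 13): e=[44,56,-28] → ·
    (2,7)@(5, 15): e=[12,12,48] → #
    (4,7)@(9, 15): e=[28,52,-8] → ·
    (2,10)@(5, 21): e=[-36,0,108] → ·  [on edge]
  covered (10 px):
    · · · · · · ·
    · · · · · · ·
    · · · · · · ·
    · · · · · · ·
    · # · · · · ·
    · # # · · · ·
    · · # # · · ·
    · · # # · · ·
    · · · # # · ·
    · · · · · # ·
    · · · · · · ·

Z-buffer (winner per pixel, '.' = empty):
  . . . . . . .
  3 . . . . . 2
  . . . . . 2 2
  . . . . 2 2 2
  . 4 . 2 2 2 2
  . 4 4 2 2 2 2
  . 2 4 4 2 2 2
  . 0 4 4 2 2 2
  . . . 4 4 2 2
  . . . . . 4 2
  . . . . . . .

Answer: 4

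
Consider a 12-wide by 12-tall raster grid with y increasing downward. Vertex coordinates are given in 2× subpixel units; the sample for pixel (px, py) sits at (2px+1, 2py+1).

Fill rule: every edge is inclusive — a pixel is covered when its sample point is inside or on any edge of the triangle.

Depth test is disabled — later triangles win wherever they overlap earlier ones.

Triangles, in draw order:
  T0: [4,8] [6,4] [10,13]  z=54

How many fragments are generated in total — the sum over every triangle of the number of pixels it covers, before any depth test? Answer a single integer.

T0:
  2·area = 34
  edge (4, 8)→(6, 4): d=(2,-4) inclusive
  edge (6, 4)→(10, 13): d=(4,9) inclusive
  edge (10, 13)→(4, 8): d=(-6,-5) inclusive
    (2,3)@(5, 7): e=[2,21,11] → #
    (3,3)@(7, 7): e=[10,3,21] → #
    (4,3)@(9, 7): e=[18,-15,31] → ·
    (2,4)@(5, 9): e=[6,29,-1] → ·
    (3,4)@(7, 9): e=[14,11,9] → #
    (4,4)@(9, 9): e=[22,-7,19] → ·
    (3,5)@(7, 11): e=[18,19,-3] → ·
    (4,5)@(9, 11): e=[26,1,7] → #
    (5,5)@(11, 11): e=[34,-17,17] → ·
    (4,6)@(9, 13): e=[30,9,-5] → ·
  covered (4 px):
    · · · · · · · · · · · ·
    · · · · · · · · · · · ·
    · · · · · · · · · · · ·
    · · # # · · · · · · · ·
    · · · # · · · · · · · ·
    · · · · # · · · · · · ·
    · · · · · · · · · · · ·
    · · · · · · · · · · · ·
    · · · · · · · · · · · ·
    · · · · · · · · · · · ·
    · · · · · · · · · · · ·
    · · · · · · · · · · · ·

Result: 4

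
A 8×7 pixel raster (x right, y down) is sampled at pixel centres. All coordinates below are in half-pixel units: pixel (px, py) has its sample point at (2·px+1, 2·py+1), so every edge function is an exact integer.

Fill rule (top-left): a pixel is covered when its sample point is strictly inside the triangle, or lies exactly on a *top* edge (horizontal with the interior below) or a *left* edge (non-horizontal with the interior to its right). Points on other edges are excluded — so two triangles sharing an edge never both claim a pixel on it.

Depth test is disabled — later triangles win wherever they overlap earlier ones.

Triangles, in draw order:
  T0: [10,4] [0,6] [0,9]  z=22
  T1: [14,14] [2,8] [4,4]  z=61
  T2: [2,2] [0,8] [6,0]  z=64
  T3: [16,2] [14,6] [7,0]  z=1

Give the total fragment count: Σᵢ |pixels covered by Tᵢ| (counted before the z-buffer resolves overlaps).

T0:
  2·area = 30  (B↔C swapped to make it positive)
  edge (10, 4)→(0, 9): d=(-10,5) right/bottom  bias=-1
  edge (0, 9)→(0, 6): d=(0,-3) top-left  bias=+0
  edge (0, 6)→(10, 4): d=(10,-2) top-left  bias=+0
    (7,1)@(15, 3): e=[-15,45,0] → .  [on edge]
    (2,2)@(5, 5): e=[15,15,0] → X  [on edge]
    (3,2)@(7, 5): e=[5,21,4] → X
    (4,2)@(9, 5): e=[-5,27,8] → .
    (0,3)@(1, 7): e=[15,3,12] → X
    (1,3)@(3, 7): e=[5,9,16] → X
    (2,3)@(5, 7): e=[-5,15,20] → .
    (3,3)@(7, 7): e=[-15,21,24] → .
    (0,4)@(1, 9): e=[-5,3,32] → .
    (1,4)@(3, 9): e=[-15,9,36] → .
  covered (4 px):
    . . . . . . . .
    . . . . . . . .
    . . X X . . . .
    X X . . . . . .
    . . . . . . . .
    . . . . . . . .
    . . . . . . . .
T1:
  2·area = 60
  edge (14, 14)→(2, 8): d=(-12,-6) top-left  bias=+0
  edge (2, 8)→(4, 4): d=(2,-4) top-left  bias=+0
  edge (4, 4)→(14, 14): d=(10,10) right/bottom  bias=-1
    (0,0)@(1, 1): e=[78,-18,0] → .  [on edge]
    (1,1)@(3, 3): e=[66,-6,0] → .  [on edge]
    (2,2)@(5, 5): e=[54,6,0] → .  [on edge]
    (1,3)@(3, 7): e=[18,2,40] → X
    (2,3)@(5, 7): e=[30,10,20] → X
    (3,3)@(7, 7): e=[42,18,0] → .  [on edge]
    (1,4)@(3, 9): e=[-6,6,60] → .
    (2,4)@(5, 9): e=[6,14,40] → X
    (3,4)@(7, 9): e=[18,22,20] → X
    (4,4)@(9, 9): e=[30,30,0] → .  [on edge]
    (2,5)@(5, 11): e=[-18,18,60] → .
    (3,5)@(7, 11): e=[-6,26,40] → .
    (5,5)@(11, 11): e=[18,42,0] → .  [on edge]
    (6,6)@(13, 13): e=[6,54,0] → .  [on edge]
  covered (5 px):
    . . . . . . . .
    . . . . . . . .
    . . . . . . . .
    . X X . . . . .
    . . X X . . . .
    . . . . X . . .
    . . . . . . . .
T2:
  2·area = 20  (B↔C swapped to make it positive)
  edge (2, 2)→(6, 0): d=(4,-2) top-left  bias=+0
  edge (6, 0)→(0, 8): d=(-6,8) right/bottom  bias=-1
  edge (0, 8)→(2, 2): d=(2,-6) top-left  bias=+0
    (2,0)@(5, 1): e=[2,2,16] → X
    (3,0)@(7, 1): e=[6,-14,28] → .
    (1,1)@(3, 3): e=[6,6,8] → X
    (2,1)@(5, 3): e=[10,-10,20] → .
    (0,2)@(1, 5): e=[10,10,0] → X  [on edge]
    (1,2)@(3, 5): e=[14,-6,12] → .
    (0,3)@(1, 7): e=[18,-2,4] → .
  covered (3 px):
    . . X . . . . .
    . X . . . . . .
    X . . . . . . .
    . . . . . . . .
    . . . . . . . .
    . . . . . . . .
    . . . . . . . .
T3:
  2·area = 40
  edge (16, 2)→(14, 6): d=(-2,4) right/bottom  bias=-1
  edge (14, 6)→(7, 0): d=(-7,-6) top-left  bias=+0
  edge (7, 0)→(16, 2): d=(9,2) right/bottom  bias=-1
    (4,0)@(9, 1): e=[30,5,5] → X
    (5,0)@(11, 1): e=[22,17,1] → X
    (6,0)@(13, 1): e=[14,29,-3] → .
    (4,1)@(9, 3): e=[26,-9,23] → .
    (5,1)@(11, 3): e=[18,3,19] → X
    (6,1)@(13, 3): e=[10,15,15] → X
    (7,1)@(15, 3): e=[2,27,11] → X
    (5,2)@(11, 5): e=[14,-11,37] → .
    (6,2)@(13, 5): e=[6,1,33] → X
    (7,2)@(15, 5): e=[-2,13,29] → .
    (6,3)@(13, 7): e=[2,-13,51] → .
  covered (6 px):
    . . . . X X . .
    . . . . . X X X
    . . . . . . X .
    . . . . . . . .
    . . . . . . . .
    . . . . . . . .
    . . . . . . . .

Answer: 18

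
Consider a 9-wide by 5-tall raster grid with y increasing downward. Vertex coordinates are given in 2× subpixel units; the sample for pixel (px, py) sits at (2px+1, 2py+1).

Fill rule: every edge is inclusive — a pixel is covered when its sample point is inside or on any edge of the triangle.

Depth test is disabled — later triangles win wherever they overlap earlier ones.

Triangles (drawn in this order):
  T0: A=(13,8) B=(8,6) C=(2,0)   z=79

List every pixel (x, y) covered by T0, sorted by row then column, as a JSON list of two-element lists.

T0:
  2·area = 18
  edge (13, 8)→(8, 6): d=(-5,-2) inclusive
  edge (8, 6)→(2, 0): d=(-6,-6) inclusive
  edge (2, 0)→(13, 8): d=(11,8) inclusive
    (1,0)@(3, 1): e=[15,0,3] → #  [on edge]
    (2,0)@(5, 1): e=[19,12,-13] → ·
    (1,1)@(3, 3): e=[5,-12,25] → ·
    (2,1)@(5, 3): e=[9,0,9] → #  [on edge]
    (3,1)@(7, 3): e=[13,12,-7] → ·
    (2,2)@(5, 5): e=[-1,-12,31] → ·
    (3,2)@(7, 5): e=[3,0,15] → #  [on edge]
    (4,2)@(9, 5): e=[7,12,-1] → ·
    (3,3)@(7, 7): e=[-7,-12,37] → ·
    (4,3)@(9, 7): e=[-3,0,21] → ·  [on edge]
    (5,3)@(11, 7): e=[1,12,5] → #
    (6,3)@(13, 7): e=[5,24,-11] → ·
    (5,4)@(11, 9): e=[-9,0,27] → ·  [on edge]
  covered (4 px):
    · # · · · · · · ·
    · · # · · · · · ·
    · · · # · · · · ·
    · · · · · # · · ·
    · · · · · · · · ·

Answer: [[1,0],[2,1],[3,2],[5,3]]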